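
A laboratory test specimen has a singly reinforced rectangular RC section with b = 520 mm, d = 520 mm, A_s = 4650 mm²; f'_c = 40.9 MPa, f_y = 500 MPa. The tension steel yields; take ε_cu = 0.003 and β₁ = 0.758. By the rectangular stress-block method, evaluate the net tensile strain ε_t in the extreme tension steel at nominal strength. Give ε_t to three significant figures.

ε_t ≈ 0.00619

a = A_s f_y/(0.85 f'_c b) = 128.61 mm.
β₁ = 0.758, so c = a/β₁ = 128.61/0.758 = 169.67 mm.
From the linear strain diagram with ε_cu = 0.003: ε_t = 0.003 (d − c)/c = 0.003 × (520 − 169.67)/169.67 = 0.00619.
Since ε_t ≥ 0.005, the section is tension-controlled.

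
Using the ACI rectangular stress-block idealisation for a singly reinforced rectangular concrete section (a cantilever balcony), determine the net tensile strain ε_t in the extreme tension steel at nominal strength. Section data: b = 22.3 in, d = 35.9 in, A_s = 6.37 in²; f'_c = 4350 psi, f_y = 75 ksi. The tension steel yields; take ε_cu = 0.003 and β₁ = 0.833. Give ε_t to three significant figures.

a = A_s f_y/(0.85 f'_c b) = 5.794 in.
β₁ = 0.833, so c = a/β₁ = 5.794/0.833 = 6.956 in.
From the linear strain diagram with ε_cu = 0.003: ε_t = 0.003 (d − c)/c = 0.003 × (35.9 − 6.956)/6.956 = 0.0125.
Since ε_t ≥ 0.005, the section is tension-controlled.

ε_t ≈ 0.0125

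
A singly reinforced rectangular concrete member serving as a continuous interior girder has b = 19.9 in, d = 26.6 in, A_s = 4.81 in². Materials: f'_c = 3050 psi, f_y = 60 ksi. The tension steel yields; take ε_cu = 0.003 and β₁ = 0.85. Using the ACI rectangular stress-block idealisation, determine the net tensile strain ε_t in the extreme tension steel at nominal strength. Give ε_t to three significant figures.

ε_t ≈ 0.00913

a = A_s f_y/(0.85 f'_c b) = 5.594 in.
β₁ = 0.85, so c = a/β₁ = 5.594/0.85 = 6.581 in.
From the linear strain diagram with ε_cu = 0.003: ε_t = 0.003 (d − c)/c = 0.003 × (26.6 − 6.581)/6.581 = 0.00913.
Since ε_t ≥ 0.005, the section is tension-controlled.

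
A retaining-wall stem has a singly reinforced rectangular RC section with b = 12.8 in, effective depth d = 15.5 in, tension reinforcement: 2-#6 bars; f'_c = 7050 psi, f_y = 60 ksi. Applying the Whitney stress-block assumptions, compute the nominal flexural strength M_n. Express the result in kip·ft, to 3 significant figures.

A_s = 2 × 0.44 = 0.88 in².
T = A_s f_y = 0.88 × 60 = 52.8 kips.
a = T/(0.85 f'_c b) = 52.8/(0.85 × 7.05 × 12.8) = 0.688 in.
M_n = T(d − a/2) = 52.8 × (15.5 − 0.344) = 800.2 kip·in = 800.2/12 = 66.68 kip·ft.

M_n ≈ 66.7 kip·ft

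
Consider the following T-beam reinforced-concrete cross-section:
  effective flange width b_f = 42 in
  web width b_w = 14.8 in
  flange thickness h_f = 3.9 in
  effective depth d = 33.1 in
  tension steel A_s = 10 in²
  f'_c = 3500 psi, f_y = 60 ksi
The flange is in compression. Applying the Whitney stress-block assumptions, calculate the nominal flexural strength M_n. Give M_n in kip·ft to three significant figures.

Tension: T = A_s f_y = 10 × 60 = 600 kips.
Try a within the flange: a = T/(0.85 f'_c b_f) = 600/(0.85 × 3.5 × 42) = 4.802 in.
a = 4.802 > h_f = 3.9 in: the block extends into the web. Split into flange-overhang and web parts.
C_f = 0.85 f'_c (b_f − b_w) h_f = 0.85 × 3.5 × (42 − 14.8) × 3.9 = 315.6 kips.
Remaining web compression depth: a_w = (T − C_f)/(0.85 f'_c b_w) = (600 − 315.6)/(0.85 × 3.5 × 14.8) = 6.459 in.
M_n = C_f(d − h_f/2) + (T − C_f)(d − a_w/2) = 315.6 × (33.1 − 1.95) + 284.4 × (33.1 − 3.2295) = 9830.9 + 8495.2 = 18326.1 kip·in.
M_n = 18326.1/12 = 1527.18 kip·ft.

M_n ≈ 1530 kip·ft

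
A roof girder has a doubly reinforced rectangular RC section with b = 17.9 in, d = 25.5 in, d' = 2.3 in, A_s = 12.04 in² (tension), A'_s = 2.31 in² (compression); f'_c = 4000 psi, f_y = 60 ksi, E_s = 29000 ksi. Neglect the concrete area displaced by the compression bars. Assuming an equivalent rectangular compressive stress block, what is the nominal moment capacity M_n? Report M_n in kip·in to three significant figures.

Assume both steels yield.
a = (A_s − A'_s) f_y/(0.85 f'_c b) = (12.04 − 2.31) × 60/(0.85 × 4 × 17.9) = 9.593 in.
c = a/β₁ = 9.593/0.85 = 11.286 in; ε'_s = 0.003(c − d')/c = 0.0024 ≥ ε_y = 0.0021, so the compression steel yields.
M_n = (A_s − A'_s) f_y (d − a/2) + A'_s f_y (d − d') = 583.8 × (25.5 − 4.7965) + 138.6 × (25.5 − 2.3) = 12086.7 + 3215.5 = 15302.2 kip·in.

M_n ≈ 15300 kip·in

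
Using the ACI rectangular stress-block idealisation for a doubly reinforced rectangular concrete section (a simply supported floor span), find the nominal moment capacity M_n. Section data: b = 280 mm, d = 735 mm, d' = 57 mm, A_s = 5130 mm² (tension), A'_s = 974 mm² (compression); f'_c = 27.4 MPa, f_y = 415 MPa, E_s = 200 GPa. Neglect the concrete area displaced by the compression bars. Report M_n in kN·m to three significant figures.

Assume both tension and compression steel yield.
Net tension couple steel: A_s − A'_s = 4156 mm².
a = (A_s − A'_s) f_y / (0.85 f'_c b) = 1724740/(0.85 × 27.4 × 280) = 264.48 mm.
c = a/β₁ = 264.48/0.85 = 311.15 mm; ε'_s = 0.003(c − d')/c = 0.0025 ≥ f_y/E_s = 0.0021, so compression steel does yield.
M_n = (A_s − A'_s) f_y (d − a/2) + A'_s f_y (d − d') = [1724740 × (735 − 132.24) + 404210 × (735 − 57)] × 10⁻⁶ = 1039.60 + 274.05 = 1313.65 kN·m.

M_n ≈ 1310 kN·m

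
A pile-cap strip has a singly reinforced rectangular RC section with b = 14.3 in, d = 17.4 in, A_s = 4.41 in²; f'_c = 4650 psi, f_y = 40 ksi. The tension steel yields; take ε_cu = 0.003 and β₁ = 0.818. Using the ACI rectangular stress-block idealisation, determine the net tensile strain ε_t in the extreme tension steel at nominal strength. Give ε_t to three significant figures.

a = A_s f_y/(0.85 f'_c b) = 3.121 in.
β₁ = 0.818, so c = a/β₁ = 3.121/0.818 = 3.815 in.
From the linear strain diagram with ε_cu = 0.003: ε_t = 0.003 (d − c)/c = 0.003 × (17.4 − 3.815)/3.815 = 0.0107.
Since ε_t ≥ 0.005, the section is tension-controlled.

ε_t ≈ 0.0107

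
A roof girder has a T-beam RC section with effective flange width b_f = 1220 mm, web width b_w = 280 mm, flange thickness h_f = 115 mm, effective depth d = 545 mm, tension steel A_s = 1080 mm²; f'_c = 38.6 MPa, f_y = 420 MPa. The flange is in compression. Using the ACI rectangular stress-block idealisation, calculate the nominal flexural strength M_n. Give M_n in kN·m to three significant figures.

M_n ≈ 245 kN·m

Tension: T = A_s f_y = 1080 × 420 = 453600 N.
Try a within the flange: a = T/(0.85 f'_c b_f) = 453600/(0.85 × 38.6 × 1220) = 11.33 mm.
Since a = 11.33 ≤ h_f = 115 mm, the stress block lies entirely in the flange; analyse as a rectangular beam of width b_f.
M_n = T(d − a/2) = 453600 × (545 − 5.665) = 244.64 × 10⁶ N·mm.
M_n = 244.64 kN·m.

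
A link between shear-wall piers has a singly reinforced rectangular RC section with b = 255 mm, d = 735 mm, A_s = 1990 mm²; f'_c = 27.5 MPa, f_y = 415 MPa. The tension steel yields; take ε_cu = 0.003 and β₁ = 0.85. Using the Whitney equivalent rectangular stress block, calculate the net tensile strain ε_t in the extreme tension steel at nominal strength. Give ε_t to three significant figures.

ε_t ≈ 0.0105

a = A_s f_y/(0.85 f'_c b) = 138.55 mm.
β₁ = 0.85, so c = a/β₁ = 138.55/0.85 = 163.00 mm.
From the linear strain diagram with ε_cu = 0.003: ε_t = 0.003 (d − c)/c = 0.003 × (735 − 163.00)/163.00 = 0.0105.
Since ε_t ≥ 0.005, the section is tension-controlled.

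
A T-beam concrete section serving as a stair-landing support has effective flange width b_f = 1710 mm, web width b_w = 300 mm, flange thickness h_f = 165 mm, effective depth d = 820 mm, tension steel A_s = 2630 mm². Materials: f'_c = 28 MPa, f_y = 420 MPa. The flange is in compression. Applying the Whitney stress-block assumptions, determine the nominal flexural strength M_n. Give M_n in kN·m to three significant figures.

Tension: T = A_s f_y = 2630 × 420 = 1104600 N.
Try a within the flange: a = T/(0.85 f'_c b_f) = 1104600/(0.85 × 28 × 1710) = 27.14 mm.
Since a = 27.14 ≤ h_f = 165 mm, the stress block lies entirely in the flange; analyse as a rectangular beam of width b_f.
M_n = T(d − a/2) = 1104600 × (820 − 13.57) = 890.78 × 10⁶ N·mm.
M_n = 890.78 kN·m.

M_n ≈ 891 kN·m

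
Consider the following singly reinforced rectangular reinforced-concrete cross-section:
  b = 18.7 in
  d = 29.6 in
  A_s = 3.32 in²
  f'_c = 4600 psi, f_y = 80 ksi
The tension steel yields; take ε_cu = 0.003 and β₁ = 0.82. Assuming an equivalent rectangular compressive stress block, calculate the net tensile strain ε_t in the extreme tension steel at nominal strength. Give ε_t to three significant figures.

ε_t ≈ 0.0170

a = A_s f_y/(0.85 f'_c b) = 3.633 in.
β₁ = 0.82, so c = a/β₁ = 3.633/0.82 = 4.430 in.
From the linear strain diagram with ε_cu = 0.003: ε_t = 0.003 (d − c)/c = 0.003 × (29.6 − 4.430)/4.430 = 0.0170.
Since ε_t ≥ 0.005, the section is tension-controlled.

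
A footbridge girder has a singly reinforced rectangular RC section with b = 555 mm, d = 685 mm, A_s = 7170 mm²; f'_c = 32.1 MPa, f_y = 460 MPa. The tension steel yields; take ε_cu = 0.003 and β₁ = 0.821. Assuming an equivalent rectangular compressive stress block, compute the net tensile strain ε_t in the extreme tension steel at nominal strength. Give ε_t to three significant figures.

a = A_s f_y/(0.85 f'_c b) = 217.80 mm.
β₁ = 0.821, so c = a/β₁ = 217.80/0.821 = 265.29 mm.
From the linear strain diagram with ε_cu = 0.003: ε_t = 0.003 (d − c)/c = 0.003 × (685 − 265.29)/265.29 = 0.00475.
ε_t is between 0.004 and 0.005 — transition zone.

ε_t ≈ 0.00475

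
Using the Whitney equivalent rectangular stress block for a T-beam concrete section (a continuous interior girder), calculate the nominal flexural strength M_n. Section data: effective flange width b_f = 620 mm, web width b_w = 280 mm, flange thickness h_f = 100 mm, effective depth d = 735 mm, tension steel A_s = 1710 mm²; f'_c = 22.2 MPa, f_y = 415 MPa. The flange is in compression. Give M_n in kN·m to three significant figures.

Tension: T = A_s f_y = 1710 × 415 = 709650 N.
Try a within the flange: a = T/(0.85 f'_c b_f) = 709650/(0.85 × 22.2 × 620) = 60.66 mm.
Since a = 60.66 ≤ h_f = 100 mm, the stress block lies entirely in the flange; analyse as a rectangular beam of width b_f.
M_n = T(d − a/2) = 709650 × (735 − 30.33) = 500.07 × 10⁶ N·mm.
M_n = 500.07 kN·m.

M_n ≈ 500 kN·m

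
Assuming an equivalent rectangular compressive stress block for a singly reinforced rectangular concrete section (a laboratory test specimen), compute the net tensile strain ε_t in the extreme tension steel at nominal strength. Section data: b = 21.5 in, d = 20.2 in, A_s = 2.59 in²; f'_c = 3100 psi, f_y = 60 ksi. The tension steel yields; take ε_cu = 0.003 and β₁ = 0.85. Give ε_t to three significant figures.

ε_t ≈ 0.0158

a = A_s f_y/(0.85 f'_c b) = 2.743 in.
β₁ = 0.85, so c = a/β₁ = 2.743/0.85 = 3.227 in.
From the linear strain diagram with ε_cu = 0.003: ε_t = 0.003 (d − c)/c = 0.003 × (20.2 − 3.227)/3.227 = 0.0158.
Since ε_t ≥ 0.005, the section is tension-controlled.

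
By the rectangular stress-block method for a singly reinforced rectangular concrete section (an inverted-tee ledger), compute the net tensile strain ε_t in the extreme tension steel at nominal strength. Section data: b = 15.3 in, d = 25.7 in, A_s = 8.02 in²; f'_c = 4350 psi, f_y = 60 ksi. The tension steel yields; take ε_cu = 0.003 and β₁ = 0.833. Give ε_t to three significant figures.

ε_t ≈ 0.00455

a = A_s f_y/(0.85 f'_c b) = 8.506 in.
β₁ = 0.833, so c = a/β₁ = 8.506/0.833 = 10.211 in.
From the linear strain diagram with ε_cu = 0.003: ε_t = 0.003 (d − c)/c = 0.003 × (25.7 − 10.211)/10.211 = 0.00455.
ε_t is between 0.004 and 0.005 — transition zone.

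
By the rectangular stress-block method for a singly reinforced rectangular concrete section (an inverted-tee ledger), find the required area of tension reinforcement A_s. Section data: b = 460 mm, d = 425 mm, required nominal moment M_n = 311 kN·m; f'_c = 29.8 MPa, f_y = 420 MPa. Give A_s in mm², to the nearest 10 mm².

With M_n = 0.85 f'_c a b (d − a/2), solve the quadratic for a:
a = d − √(d² − 2M_n/(0.85 f'_c b)) = 425 − √(425² − 2 × 311×10⁶/(0.85 × 29.8 × 460)) = 68.29 mm.
A_s = 0.85 f'_c a b / f_y = 0.85 × 29.8 × 68.29 × 460 / 420 = 1894.5 mm².

A_s ≈ 1890 mm²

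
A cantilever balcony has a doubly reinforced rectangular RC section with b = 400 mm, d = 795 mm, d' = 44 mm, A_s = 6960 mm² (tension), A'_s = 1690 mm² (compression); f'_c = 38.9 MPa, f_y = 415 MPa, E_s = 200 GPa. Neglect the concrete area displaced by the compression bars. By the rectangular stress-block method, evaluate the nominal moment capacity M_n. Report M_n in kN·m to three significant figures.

Assume both tension and compression steel yield.
Net tension couple steel: A_s − A'_s = 5270 mm².
a = (A_s − A'_s) f_y / (0.85 f'_c b) = 2187050/(0.85 × 38.9 × 400) = 165.36 mm.
c = a/β₁ = 165.36/0.772 = 214.20 mm; ε'_s = 0.003(c − d')/c = 0.0024 ≥ f_y/E_s = 0.0021, so compression steel does yield.
M_n = (A_s − A'_s) f_y (d − a/2) + A'_s f_y (d − d') = [2187050 × (795 − 82.68) + 701350 × (795 − 44)] × 10⁻⁶ = 1557.88 + 526.71 = 2084.59 kN·m.

M_n ≈ 2080 kN·m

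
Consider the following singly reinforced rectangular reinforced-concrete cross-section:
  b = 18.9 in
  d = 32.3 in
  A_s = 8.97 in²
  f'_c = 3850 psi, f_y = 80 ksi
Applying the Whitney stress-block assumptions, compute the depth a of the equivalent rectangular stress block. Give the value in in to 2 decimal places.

a ≈ 11.60 in

T = A_s f_y = 8.97 × 80 = 717.6 kips.
a = T/(0.85 f'_c b) = 717.6/(0.85 × 3.85 × 18.9) = 11.60 in.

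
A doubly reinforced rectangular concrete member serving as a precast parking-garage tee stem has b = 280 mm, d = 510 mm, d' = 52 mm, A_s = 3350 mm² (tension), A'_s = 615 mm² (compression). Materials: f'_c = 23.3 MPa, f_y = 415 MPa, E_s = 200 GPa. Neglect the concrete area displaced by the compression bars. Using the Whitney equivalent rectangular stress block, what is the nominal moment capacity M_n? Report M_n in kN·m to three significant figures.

Assume both tension and compression steel yield.
Net tension couple steel: A_s − A'_s = 2735 mm².
a = (A_s − A'_s) f_y / (0.85 f'_c b) = 1135025/(0.85 × 23.3 × 280) = 204.68 mm.
c = a/β₁ = 204.68/0.85 = 240.80 mm; ε'_s = 0.003(c − d')/c = 0.0024 ≥ f_y/E_s = 0.0021, so compression steel does yield.
M_n = (A_s − A'_s) f_y (d − a/2) + A'_s f_y (d − d') = [1135025 × (510 − 102.34) + 255225 × (510 − 52)] × 10⁻⁶ = 462.70 + 116.89 = 579.59 kN·m.

M_n ≈ 580 kN·m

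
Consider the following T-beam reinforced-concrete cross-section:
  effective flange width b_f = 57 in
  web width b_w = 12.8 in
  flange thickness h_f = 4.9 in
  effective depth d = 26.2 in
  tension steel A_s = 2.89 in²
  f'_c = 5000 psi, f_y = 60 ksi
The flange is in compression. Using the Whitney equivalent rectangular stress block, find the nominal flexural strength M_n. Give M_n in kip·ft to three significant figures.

Tension: T = A_s f_y = 2.89 × 60 = 173.4 kips.
Try a within the flange: a = T/(0.85 f'_c b_f) = 173.4/(0.85 × 5 × 57) = 0.716 in.
Since a = 0.716 ≤ h_f = 4.9 in, the stress block lies entirely in the flange; analyse as a rectangular beam of width b_f.
M_n = T(d − a/2) = 173.4 × (26.2 − 0.358) = 4481.0 kip·in.
M_n = 4481.0/12 = 373.42 kip·ft.

M_n ≈ 373 kip·ft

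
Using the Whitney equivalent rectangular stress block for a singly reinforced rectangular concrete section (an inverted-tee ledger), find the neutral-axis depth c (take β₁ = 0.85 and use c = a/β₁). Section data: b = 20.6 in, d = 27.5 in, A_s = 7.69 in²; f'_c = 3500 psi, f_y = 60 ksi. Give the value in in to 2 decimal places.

c ≈ 8.86 in

T = A_s f_y = 7.69 × 60 = 461.4 kips.
a = T/(0.85 f'_c b) = 461.4/(0.85 × 3.5 × 20.6) = 7.5288 in.
With β₁ = 0.85, c = a/β₁ = 7.5288/0.85 = 8.86 in.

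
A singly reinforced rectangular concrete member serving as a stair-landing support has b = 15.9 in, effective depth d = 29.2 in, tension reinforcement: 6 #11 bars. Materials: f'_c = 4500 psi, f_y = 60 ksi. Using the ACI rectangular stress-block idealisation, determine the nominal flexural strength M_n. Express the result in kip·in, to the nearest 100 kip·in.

A_s = 6 × 1.56 = 9.36 in².
T = A_s f_y = 9.36 × 60 = 561.6 kips.
a = T/(0.85 f'_c b) = 561.6/(0.85 × 4.5 × 15.9) = 9.234 in.
M_n = T(d − a/2) = 561.6 × (29.2 − 4.617) = 13805.8 kip·in.

M_n ≈ 13800 kip·in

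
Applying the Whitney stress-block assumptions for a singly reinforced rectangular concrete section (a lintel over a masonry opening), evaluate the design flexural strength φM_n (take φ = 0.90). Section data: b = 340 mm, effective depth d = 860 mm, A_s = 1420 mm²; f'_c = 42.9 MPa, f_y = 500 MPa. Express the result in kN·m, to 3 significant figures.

φM_n ≈ 531 kN·m

T = A_s f_y = 1420 × 500 = 710000 N = 710 kN.
From C = T: a = T/(0.85 f'_c b) = 710000/(0.85 × 42.9 × 340) = 57.27 mm.
M_n = T(d − a/2) = 710 kN × (860 − 28.635) mm = 590.27 kN·m.
φM_n = 0.90 × 590.27 = 531.24 kN·m.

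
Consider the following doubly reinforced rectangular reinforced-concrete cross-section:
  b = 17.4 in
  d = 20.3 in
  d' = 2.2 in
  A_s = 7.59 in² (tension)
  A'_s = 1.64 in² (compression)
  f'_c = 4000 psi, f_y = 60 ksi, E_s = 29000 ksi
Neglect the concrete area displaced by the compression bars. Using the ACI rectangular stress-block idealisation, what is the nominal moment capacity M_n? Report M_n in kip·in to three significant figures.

Assume both steels yield.
a = (A_s − A'_s) f_y/(0.85 f'_c b) = (7.59 − 1.64) × 60/(0.85 × 4 × 17.4) = 6.034 in.
c = a/β₁ = 6.034/0.85 = 7.099 in; ε'_s = 0.003(c − d')/c = 0.0021 ≥ ε_y = 0.0021, so the compression steel yields.
M_n = (A_s − A'_s) f_y (d − a/2) + A'_s f_y (d − d') = 357 × (20.3 − 3.017) + 98.4 × (20.3 − 2.2) = 6170.0 + 1781.0 = 7951.0 kip·in.

M_n ≈ 7950 kip·in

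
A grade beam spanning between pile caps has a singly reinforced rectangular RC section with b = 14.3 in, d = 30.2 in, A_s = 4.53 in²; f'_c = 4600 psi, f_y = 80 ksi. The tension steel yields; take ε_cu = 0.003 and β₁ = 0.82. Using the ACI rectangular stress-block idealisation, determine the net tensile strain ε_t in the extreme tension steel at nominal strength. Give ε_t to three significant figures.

ε_t ≈ 0.00846

a = A_s f_y/(0.85 f'_c b) = 6.481 in.
β₁ = 0.82, so c = a/β₁ = 6.481/0.82 = 7.904 in.
From the linear strain diagram with ε_cu = 0.003: ε_t = 0.003 (d − c)/c = 0.003 × (30.2 − 7.904)/7.904 = 0.00846.
Since ε_t ≥ 0.005, the section is tension-controlled.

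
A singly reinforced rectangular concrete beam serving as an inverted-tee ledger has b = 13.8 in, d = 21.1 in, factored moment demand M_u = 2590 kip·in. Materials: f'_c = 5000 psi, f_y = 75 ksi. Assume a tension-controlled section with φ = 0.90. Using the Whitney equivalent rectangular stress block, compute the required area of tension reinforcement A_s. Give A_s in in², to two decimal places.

M_n = M_u/φ = 2590/0.90 = 2877.78 kip·in.
From M_n = 0.85 f'_c a b (d − a/2):
a = d − √(d² − 2M_n/(0.85 f'_c b)) = 21.1 − √(21.1² − 2 × 2877.78/(0.85 × 5 × 13.8)) = 2.470 in.
A_s = 0.85 f'_c a b / f_y = 0.85 × 5 × 2.470 × 13.8 / 75 = 1.932 in².

A_s ≈ 1.93 in²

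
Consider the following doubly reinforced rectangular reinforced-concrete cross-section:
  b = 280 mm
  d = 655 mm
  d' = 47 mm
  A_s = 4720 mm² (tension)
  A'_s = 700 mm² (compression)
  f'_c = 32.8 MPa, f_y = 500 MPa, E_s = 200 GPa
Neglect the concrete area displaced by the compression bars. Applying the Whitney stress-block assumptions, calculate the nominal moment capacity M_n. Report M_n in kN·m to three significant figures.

Assume both tension and compression steel yield.
Net tension couple steel: A_s − A'_s = 4020 mm².
a = (A_s − A'_s) f_y / (0.85 f'_c b) = 2010000/(0.85 × 32.8 × 280) = 257.48 mm.
c = a/β₁ = 257.48/0.816 = 315.54 mm; ε'_s = 0.003(c − d')/c = 0.0026 ≥ f_y/E_s = 0.0025, so compression steel does yield.
M_n = (A_s − A'_s) f_y (d − a/2) + A'_s f_y (d − d') = [2010000 × (655 − 128.74) + 350000 × (655 − 47)] × 10⁻⁶ = 1057.78 + 212.80 = 1270.58 kN·m.

M_n ≈ 1270 kN·m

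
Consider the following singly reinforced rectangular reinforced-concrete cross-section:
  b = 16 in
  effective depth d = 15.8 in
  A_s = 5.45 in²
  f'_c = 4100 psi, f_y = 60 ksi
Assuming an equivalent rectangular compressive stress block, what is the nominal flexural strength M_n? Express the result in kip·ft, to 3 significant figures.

M_n ≈ 351 kip·ft

T = A_s f_y = 5.45 × 60 = 327 kips.
a = T/(0.85 f'_c b) = 327/(0.85 × 4.1 × 16) = 5.864 in.
M_n = T(d − a/2) = 327 × (15.8 − 2.932) = 4207.8 kip·in = 4207.8/12 = 350.65 kip·ft.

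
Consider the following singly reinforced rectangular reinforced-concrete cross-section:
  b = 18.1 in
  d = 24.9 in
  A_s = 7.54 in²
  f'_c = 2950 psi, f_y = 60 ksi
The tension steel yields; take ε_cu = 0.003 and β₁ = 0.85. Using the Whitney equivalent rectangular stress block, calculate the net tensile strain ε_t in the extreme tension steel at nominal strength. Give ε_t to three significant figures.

ε_t ≈ 0.00337

a = A_s f_y/(0.85 f'_c b) = 9.968 in.
β₁ = 0.85, so c = a/β₁ = 9.968/0.85 = 11.727 in.
From the linear strain diagram with ε_cu = 0.003: ε_t = 0.003 (d − c)/c = 0.003 × (24.9 − 11.727)/11.727 = 0.00337.
ε_t < 0.004 — the section is over-reinforced for flexure under ACI limits.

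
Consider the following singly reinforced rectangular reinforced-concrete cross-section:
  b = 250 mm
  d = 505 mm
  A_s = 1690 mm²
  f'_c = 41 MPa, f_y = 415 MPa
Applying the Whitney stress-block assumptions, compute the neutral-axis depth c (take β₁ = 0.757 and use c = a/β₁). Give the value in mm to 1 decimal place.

c ≈ 106.3 mm

T = A_s f_y = 1690 × 415 = 701350 N = 701.35 kN.
Setting C = 0.85 f'_c a b equal to T: a = 701350/(0.85 × 41 × 250) = 80.499 mm.
With β₁ = 0.757, c = a/β₁ = 80.499/0.757 = 106.3 mm.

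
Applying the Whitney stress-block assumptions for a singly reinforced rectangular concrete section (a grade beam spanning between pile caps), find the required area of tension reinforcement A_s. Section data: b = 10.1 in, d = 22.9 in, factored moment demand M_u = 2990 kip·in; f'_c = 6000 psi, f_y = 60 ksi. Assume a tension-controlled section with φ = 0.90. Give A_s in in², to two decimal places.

A_s ≈ 2.59 in²

M_n = M_u/φ = 2990/0.90 = 3322.22 kip·in.
From M_n = 0.85 f'_c a b (d − a/2):
a = d − √(d² − 2M_n/(0.85 f'_c b)) = 22.9 − √(22.9² − 2 × 3322.22/(0.85 × 6 × 10.1)) = 3.015 in.
A_s = 0.85 f'_c a b / f_y = 0.85 × 6 × 3.015 × 10.1 / 60 = 2.588 in².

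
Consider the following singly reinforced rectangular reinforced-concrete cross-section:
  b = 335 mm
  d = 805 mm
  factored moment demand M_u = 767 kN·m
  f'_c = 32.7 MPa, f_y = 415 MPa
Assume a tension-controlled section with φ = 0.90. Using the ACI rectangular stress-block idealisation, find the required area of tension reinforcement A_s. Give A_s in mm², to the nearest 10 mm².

M_n = M_u/φ = 767/0.90 = 852.222 kN·m.
With M_n = 0.85 f'_c a b (d − a/2), solve the quadratic for a:
a = d − √(d² − 2M_n/(0.85 f'_c b)) = 805 − √(805² − 2 × 852.222×10⁶/(0.85 × 32.7 × 335)) = 123.11 mm.
A_s = 0.85 f'_c a b / f_y = 0.85 × 32.7 × 123.11 × 335 / 415 = 2762.2 mm².

A_s ≈ 2760 mm²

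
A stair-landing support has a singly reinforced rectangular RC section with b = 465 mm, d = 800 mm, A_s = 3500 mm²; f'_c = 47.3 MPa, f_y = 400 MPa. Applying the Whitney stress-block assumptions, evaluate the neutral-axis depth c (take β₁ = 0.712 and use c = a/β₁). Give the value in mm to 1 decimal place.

T = A_s f_y = 3500 × 400 = 1400000 N = 1400 kN.
Setting C = 0.85 f'_c a b equal to T: a = 1400000/(0.85 × 47.3 × 465) = 74.885 mm.
With β₁ = 0.712, c = a/β₁ = 74.885/0.712 = 105.2 mm.

c ≈ 105.2 mm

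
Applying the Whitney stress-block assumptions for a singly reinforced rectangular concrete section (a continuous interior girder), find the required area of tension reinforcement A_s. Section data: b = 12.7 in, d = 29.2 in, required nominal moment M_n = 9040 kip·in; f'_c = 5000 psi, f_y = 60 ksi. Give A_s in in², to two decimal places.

From M_n = 0.85 f'_c a b (d − a/2):
a = d − √(d² − 2M_n/(0.85 f'_c b)) = 29.2 − √(29.2² − 2 × 9040/(0.85 × 5 × 12.7)) = 6.448 in.
A_s = 0.85 f'_c a b / f_y = 0.85 × 5 × 6.448 × 12.7 / 60 = 5.801 in².

A_s ≈ 5.80 in²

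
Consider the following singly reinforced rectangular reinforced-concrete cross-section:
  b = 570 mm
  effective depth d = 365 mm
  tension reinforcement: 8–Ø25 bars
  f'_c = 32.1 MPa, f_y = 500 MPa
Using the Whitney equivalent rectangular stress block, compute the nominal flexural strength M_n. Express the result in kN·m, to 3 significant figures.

M_n ≈ 593 kN·m

A_s = 8 × 491 = 3928 mm².
T = A_s f_y = 3928 × 500 = 1964000 N = 1964 kN.
From C = T: a = T/(0.85 f'_c b) = 1964000/(0.85 × 32.1 × 570) = 126.28 mm.
M_n = T(d − a/2) = 1964 kN × (365 − 63.14) mm = 592.85 kN·m.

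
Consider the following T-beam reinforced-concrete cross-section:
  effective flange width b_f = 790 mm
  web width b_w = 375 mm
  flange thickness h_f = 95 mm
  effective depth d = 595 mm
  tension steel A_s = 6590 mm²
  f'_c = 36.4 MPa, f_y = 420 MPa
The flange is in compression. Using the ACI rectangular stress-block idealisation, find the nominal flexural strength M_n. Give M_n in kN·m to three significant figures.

M_n ≈ 1490 kN·m

Tension: T = A_s f_y = 6590 × 420 = 2767800 N.
Try a within the flange: a = T/(0.85 f'_c b_f) = 2767800/(0.85 × 36.4 × 790) = 113.24 mm.
a = 113.24 > h_f = 95 mm: the block extends into the web. Split into flange-overhang and web parts.
C_f = 0.85 f'_c (b_f − b_w) h_f = 0.85 × 36.4 × (790 − 375) × 95 = 1219810 N.
Remaining web compression depth: a_w = (T − C_f)/(0.85 f'_c b_w) = (2767800 − 1219810)/(0.85 × 36.4 × 375) = 133.42 mm.
M_n = C_f(d − h_f/2) + (T − C_f)(d − a_w/2) = 1219810 × (595 − 47.5) + 1547990 × (595 − 66.71) = 667.85 + 817.79 = 1485.64 × 10⁶ N·mm.
M_n = 1485.64 kN·m.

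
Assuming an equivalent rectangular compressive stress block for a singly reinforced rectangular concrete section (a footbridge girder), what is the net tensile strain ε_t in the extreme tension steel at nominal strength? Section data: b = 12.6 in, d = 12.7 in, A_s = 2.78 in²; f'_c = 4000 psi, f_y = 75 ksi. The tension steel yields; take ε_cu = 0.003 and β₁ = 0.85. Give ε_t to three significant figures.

a = A_s f_y/(0.85 f'_c b) = 4.867 in.
β₁ = 0.85, so c = a/β₁ = 4.867/0.85 = 5.726 in.
From the linear strain diagram with ε_cu = 0.003: ε_t = 0.003 (d − c)/c = 0.003 × (12.7 − 5.726)/5.726 = 0.00365.
ε_t < 0.004 — the section is over-reinforced for flexure under ACI limits.

ε_t ≈ 0.00365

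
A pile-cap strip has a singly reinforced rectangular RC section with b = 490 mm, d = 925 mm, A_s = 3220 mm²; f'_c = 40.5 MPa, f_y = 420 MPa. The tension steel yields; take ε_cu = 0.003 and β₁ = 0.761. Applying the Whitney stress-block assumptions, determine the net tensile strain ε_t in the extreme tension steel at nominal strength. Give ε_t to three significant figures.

a = A_s f_y/(0.85 f'_c b) = 80.17 mm.
β₁ = 0.761, so c = a/β₁ = 80.17/0.761 = 105.35 mm.
From the linear strain diagram with ε_cu = 0.003: ε_t = 0.003 (d − c)/c = 0.003 × (925 − 105.35)/105.35 = 0.0233.
Since ε_t ≥ 0.005, the section is tension-controlled.

ε_t ≈ 0.0233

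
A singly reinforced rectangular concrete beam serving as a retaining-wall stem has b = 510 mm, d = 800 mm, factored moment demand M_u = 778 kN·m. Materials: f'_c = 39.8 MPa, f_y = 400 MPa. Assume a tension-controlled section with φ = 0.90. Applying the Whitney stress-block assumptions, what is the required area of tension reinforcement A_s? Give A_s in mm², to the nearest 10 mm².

A_s ≈ 2820 mm²

M_n = M_u/φ = 778/0.90 = 864.444 kN·m.
With M_n = 0.85 f'_c a b (d − a/2), solve the quadratic for a:
a = d − √(d² − 2M_n/(0.85 f'_c b)) = 800 − √(800² − 2 × 864.444×10⁶/(0.85 × 39.8 × 510)) = 65.29 mm.
A_s = 0.85 f'_c a b / f_y = 0.85 × 39.8 × 65.29 × 510 / 400 = 2816.2 mm².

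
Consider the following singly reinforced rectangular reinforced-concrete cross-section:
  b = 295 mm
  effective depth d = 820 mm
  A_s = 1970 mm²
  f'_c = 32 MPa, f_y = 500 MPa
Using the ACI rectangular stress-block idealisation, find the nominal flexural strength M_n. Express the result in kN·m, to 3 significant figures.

T = A_s f_y = 1970 × 500 = 985000 N = 985 kN.
From C = T: a = T/(0.85 f'_c b) = 985000/(0.85 × 32 × 295) = 122.76 mm.
M_n = T(d − a/2) = 985 kN × (820 − 61.38) mm = 747.24 kN·m.

M_n ≈ 747 kN·m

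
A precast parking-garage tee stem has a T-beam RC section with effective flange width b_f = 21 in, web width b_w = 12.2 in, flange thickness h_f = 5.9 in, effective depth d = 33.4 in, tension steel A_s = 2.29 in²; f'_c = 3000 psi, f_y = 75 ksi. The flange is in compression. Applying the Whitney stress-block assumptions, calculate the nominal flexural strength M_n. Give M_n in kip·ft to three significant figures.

M_n ≈ 455 kip·ft

Tension: T = A_s f_y = 2.29 × 75 = 171.75 kips.
Try a within the flange: a = T/(0.85 f'_c b_f) = 171.75/(0.85 × 3 × 21) = 3.207 in.
Since a = 3.207 ≤ h_f = 5.9 in, the stress block lies entirely in the flange; analyse as a rectangular beam of width b_f.
M_n = T(d − a/2) = 171.75 × (33.4 − 1.6035) = 5461.0 kip·in.
M_n = 5461.0/12 = 455.08 kip·ft.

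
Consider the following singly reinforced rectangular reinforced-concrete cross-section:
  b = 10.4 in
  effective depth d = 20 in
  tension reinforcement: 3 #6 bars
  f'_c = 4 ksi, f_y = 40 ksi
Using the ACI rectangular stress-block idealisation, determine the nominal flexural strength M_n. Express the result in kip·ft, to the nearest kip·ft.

M_n ≈ 85 kip·ft

A_s = 3 × 0.44 = 1.32 in².
T = A_s f_y = 1.32 × 40 = 52.8 kips.
a = T/(0.85 f'_c b) = 52.8/(0.85 × 4 × 10.4) = 1.493 in.
M_n = T(d − a/2) = 52.8 × (20 − 0.7465) = 1016.6 kip·in = 1016.6/12 = 84.72 kip·ft.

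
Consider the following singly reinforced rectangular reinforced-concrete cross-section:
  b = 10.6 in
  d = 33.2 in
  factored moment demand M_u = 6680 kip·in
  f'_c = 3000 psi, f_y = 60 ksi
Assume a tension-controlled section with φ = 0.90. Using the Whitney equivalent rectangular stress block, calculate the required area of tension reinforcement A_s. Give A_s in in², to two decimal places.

A_s ≈ 4.36 in²

M_n = M_u/φ = 6680/0.90 = 7422.22 kip·in.
From M_n = 0.85 f'_c a b (d − a/2):
a = d − √(d² − 2M_n/(0.85 f'_c b)) = 33.2 − √(33.2² − 2 × 7422.22/(0.85 × 3 × 10.6)) = 9.683 in.
A_s = 0.85 f'_c a b / f_y = 0.85 × 3 × 9.683 × 10.6 / 60 = 4.362 in².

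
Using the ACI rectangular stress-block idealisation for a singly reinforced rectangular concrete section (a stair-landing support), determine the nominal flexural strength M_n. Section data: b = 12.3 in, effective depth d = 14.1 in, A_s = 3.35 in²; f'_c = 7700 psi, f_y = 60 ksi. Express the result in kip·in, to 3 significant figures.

M_n ≈ 2580 kip·in

T = A_s f_y = 3.35 × 60 = 201 kips.
a = T/(0.85 f'_c b) = 201/(0.85 × 7.7 × 12.3) = 2.497 in.
M_n = T(d − a/2) = 201 × (14.1 − 1.2485) = 2583.2 kip·in.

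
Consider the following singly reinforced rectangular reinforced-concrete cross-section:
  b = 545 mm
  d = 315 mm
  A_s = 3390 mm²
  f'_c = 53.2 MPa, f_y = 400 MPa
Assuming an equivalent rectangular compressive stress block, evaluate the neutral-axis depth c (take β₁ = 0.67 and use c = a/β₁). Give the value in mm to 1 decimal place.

T = A_s f_y = 3390 × 400 = 1356000 N = 1356 kN.
Setting C = 0.85 f'_c a b equal to T: a = 1356000/(0.85 × 53.2 × 545) = 55.022 mm.
With β₁ = 0.67, c = a/β₁ = 55.022/0.67 = 82.1 mm.

c ≈ 82.1 mm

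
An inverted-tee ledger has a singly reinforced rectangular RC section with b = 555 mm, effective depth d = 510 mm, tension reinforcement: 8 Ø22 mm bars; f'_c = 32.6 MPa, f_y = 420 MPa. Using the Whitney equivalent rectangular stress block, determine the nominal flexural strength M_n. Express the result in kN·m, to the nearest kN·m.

A_s = 8 × 380 = 3040 mm².
T = A_s f_y = 3040 × 420 = 1276800 N = 1276.8 kN.
From C = T: a = T/(0.85 f'_c b) = 1276800/(0.85 × 32.6 × 555) = 83.02 mm.
M_n = T(d − a/2) = 1276.8 kN × (510 − 41.51) mm = 598.17 kN·m.

M_n ≈ 598 kN·m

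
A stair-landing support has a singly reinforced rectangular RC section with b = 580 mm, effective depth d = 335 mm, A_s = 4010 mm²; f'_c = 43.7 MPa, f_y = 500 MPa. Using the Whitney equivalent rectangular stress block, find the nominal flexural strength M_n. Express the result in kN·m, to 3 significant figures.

M_n ≈ 578 kN·m

T = A_s f_y = 4010 × 500 = 2005000 N = 2005 kN.
From C = T: a = T/(0.85 f'_c b) = 2005000/(0.85 × 43.7 × 580) = 93.06 mm.
M_n = T(d − a/2) = 2005 kN × (335 − 46.53) mm = 578.38 kN·m.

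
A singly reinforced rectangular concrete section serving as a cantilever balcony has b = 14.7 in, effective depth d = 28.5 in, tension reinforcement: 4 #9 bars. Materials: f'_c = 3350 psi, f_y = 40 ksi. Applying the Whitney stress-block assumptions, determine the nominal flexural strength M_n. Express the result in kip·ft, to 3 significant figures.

A_s = 4 × 1 = 4 in².
T = A_s f_y = 4 × 40 = 160 kips.
a = T/(0.85 f'_c b) = 160/(0.85 × 3.35 × 14.7) = 3.822 in.
M_n = T(d − a/2) = 160 × (28.5 − 1.911) = 4254.2 kip·in = 4254.2/12 = 354.52 kip·ft.

M_n ≈ 355 kip·ft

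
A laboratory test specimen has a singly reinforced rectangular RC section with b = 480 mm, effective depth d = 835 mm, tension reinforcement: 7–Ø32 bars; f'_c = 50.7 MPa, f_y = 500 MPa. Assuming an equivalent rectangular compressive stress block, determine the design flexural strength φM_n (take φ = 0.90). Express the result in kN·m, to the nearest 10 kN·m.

φM_n ≈ 1940 kN·m

A_s = 7 × 804 = 5628 mm².
T = A_s f_y = 5628 × 500 = 2814000 N = 2814 kN.
From C = T: a = T/(0.85 f'_c b) = 2814000/(0.85 × 50.7 × 480) = 136.04 mm.
M_n = T(d − a/2) = 2814 kN × (835 − 68.02) mm = 2158.28 kN·m.
φM_n = 0.90 × 2158.28 = 1942.45 kN·m.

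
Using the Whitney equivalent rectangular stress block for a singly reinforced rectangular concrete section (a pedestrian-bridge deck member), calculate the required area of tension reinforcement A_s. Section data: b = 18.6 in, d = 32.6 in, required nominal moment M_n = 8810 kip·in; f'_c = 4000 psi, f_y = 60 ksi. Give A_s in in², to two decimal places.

From M_n = 0.85 f'_c a b (d − a/2):
a = d − √(d² − 2M_n/(0.85 f'_c b)) = 32.6 − √(32.6² − 2 × 8810/(0.85 × 4 × 18.6)) = 4.598 in.
A_s = 0.85 f'_c a b / f_y = 0.85 × 4 × 4.598 × 18.6 / 60 = 4.846 in².

A_s ≈ 4.85 in²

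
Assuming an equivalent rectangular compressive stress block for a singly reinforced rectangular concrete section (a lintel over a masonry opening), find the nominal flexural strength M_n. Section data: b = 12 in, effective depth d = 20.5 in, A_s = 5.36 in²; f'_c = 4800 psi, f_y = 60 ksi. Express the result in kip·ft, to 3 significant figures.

T = A_s f_y = 5.36 × 60 = 321.6 kips.
a = T/(0.85 f'_c b) = 321.6/(0.85 × 4.8 × 12) = 6.569 in.
M_n = T(d − a/2) = 321.6 × (20.5 − 3.2845) = 5536.5 kip·in = 5536.5/12 = 461.38 kip·ft.

M_n ≈ 461 kip·ft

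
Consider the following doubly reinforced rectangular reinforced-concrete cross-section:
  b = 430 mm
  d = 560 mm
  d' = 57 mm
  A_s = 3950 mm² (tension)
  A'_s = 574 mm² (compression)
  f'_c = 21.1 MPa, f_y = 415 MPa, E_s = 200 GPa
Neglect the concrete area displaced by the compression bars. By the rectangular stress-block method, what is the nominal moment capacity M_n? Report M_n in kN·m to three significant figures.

M_n ≈ 777 kN·m

Assume both tension and compression steel yield.
Net tension couple steel: A_s − A'_s = 3376 mm².
a = (A_s − A'_s) f_y / (0.85 f'_c b) = 1401040/(0.85 × 21.1 × 430) = 181.67 mm.
c = a/β₁ = 181.67/0.85 = 213.73 mm; ε'_s = 0.003(c − d')/c = 0.0022 ≥ f_y/E_s = 0.0021, so compression steel does yield.
M_n = (A_s − A'_s) f_y (d − a/2) + A'_s f_y (d − d') = [1401040 × (560 − 90.835) + 238210 × (560 − 57)] × 10⁻⁶ = 657.32 + 119.82 = 777.14 kN·m.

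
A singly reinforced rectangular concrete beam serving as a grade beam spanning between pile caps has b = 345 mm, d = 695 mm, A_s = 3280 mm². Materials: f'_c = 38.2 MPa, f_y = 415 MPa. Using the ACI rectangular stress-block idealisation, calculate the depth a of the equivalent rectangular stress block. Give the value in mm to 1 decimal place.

a ≈ 121.5 mm

T = A_s f_y = 3280 × 415 = 1361200 N = 1361.2 kN.
Setting C = 0.85 f'_c a b equal to T: a = 1361200/(0.85 × 38.2 × 345) = 121.5 mm.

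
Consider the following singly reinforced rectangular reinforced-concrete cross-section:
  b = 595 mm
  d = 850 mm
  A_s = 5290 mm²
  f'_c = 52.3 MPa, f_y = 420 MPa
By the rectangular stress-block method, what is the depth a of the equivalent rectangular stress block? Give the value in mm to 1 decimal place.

T = A_s f_y = 5290 × 420 = 2221800 N = 2221.8 kN.
Setting C = 0.85 f'_c a b equal to T: a = 2221800/(0.85 × 52.3 × 595) = 84.0 mm.

a ≈ 84.0 mm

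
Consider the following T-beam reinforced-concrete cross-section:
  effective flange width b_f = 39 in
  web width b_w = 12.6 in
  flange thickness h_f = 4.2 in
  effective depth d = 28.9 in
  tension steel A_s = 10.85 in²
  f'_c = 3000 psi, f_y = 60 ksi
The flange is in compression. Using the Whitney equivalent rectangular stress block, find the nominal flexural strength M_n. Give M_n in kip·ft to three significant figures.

M_n ≈ 1340 kip·ft

Tension: T = A_s f_y = 10.85 × 60 = 651 kips.
Try a within the flange: a = T/(0.85 f'_c b_f) = 651/(0.85 × 3 × 39) = 6.546 in.
a = 6.546 > h_f = 4.2 in: the block extends into the web. Split into flange-overhang and web parts.
C_f = 0.85 f'_c (b_f − b_w) h_f = 0.85 × 3 × (39 − 12.6) × 4.2 = 282.7 kips.
Remaining web compression depth: a_w = (T − C_f)/(0.85 f'_c b_w) = (651 − 282.7)/(0.85 × 3 × 12.6) = 11.463 in.
M_n = C_f(d − h_f/2) + (T − C_f)(d − a_w/2) = 282.7 × (28.9 − 2.1) + 368.3 × (28.9 − 5.7315) = 7576.4 + 8533.0 = 16109.4 kip·in.
M_n = 16109.4/12 = 1342.45 kip·ft.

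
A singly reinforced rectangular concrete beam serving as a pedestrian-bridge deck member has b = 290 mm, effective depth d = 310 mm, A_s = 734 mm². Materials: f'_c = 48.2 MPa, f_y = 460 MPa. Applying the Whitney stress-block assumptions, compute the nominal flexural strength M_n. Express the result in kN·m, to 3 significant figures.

M_n ≈ 99.9 kN·m

T = A_s f_y = 734 × 460 = 337640 N = 337.64 kN.
From C = T: a = T/(0.85 f'_c b) = 337640/(0.85 × 48.2 × 290) = 28.42 mm.
M_n = T(d − a/2) = 337.64 kN × (310 − 14.21) mm = 99.87 kN·m.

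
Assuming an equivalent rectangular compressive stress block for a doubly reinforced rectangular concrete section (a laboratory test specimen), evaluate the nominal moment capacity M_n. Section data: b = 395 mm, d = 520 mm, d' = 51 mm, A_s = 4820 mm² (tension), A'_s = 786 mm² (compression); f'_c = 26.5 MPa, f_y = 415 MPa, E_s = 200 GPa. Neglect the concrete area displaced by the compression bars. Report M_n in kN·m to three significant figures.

Assume both tension and compression steel yield.
Net tension couple steel: A_s − A'_s = 4034 mm².
a = (A_s − A'_s) f_y / (0.85 f'_c b) = 1674110/(0.85 × 26.5 × 395) = 188.16 mm.
c = a/β₁ = 188.16/0.85 = 221.36 mm; ε'_s = 0.003(c − d')/c = 0.0023 ≥ f_y/E_s = 0.0021, so compression steel does yield.
M_n = (A_s − A'_s) f_y (d − a/2) + A'_s f_y (d − d') = [1674110 × (520 − 94.08) + 326190 × (520 − 51)] × 10⁻⁶ = 713.04 + 152.98 = 866.02 kN·m.

M_n ≈ 866 kN·m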